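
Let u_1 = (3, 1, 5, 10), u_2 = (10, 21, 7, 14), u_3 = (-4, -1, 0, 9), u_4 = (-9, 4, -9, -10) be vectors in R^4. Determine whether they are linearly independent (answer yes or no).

yes

Form the matrix with these vectors as rows and row reduce.
R2 ← R2 − (10/3)·R1: [0, 53/3, -29/3, -58/3]
R3 ← R3 + (4/3)·R1: [0, 1/3, 20/3, 67/3]
R4 ← R4 + (3)·R1: [0, 7, 6, 20]
R3 ← R3 − (1/53)·R2: [0, 0, 363/53, 1203/53]
R4 ← R4 − (21/53)·R2: [0, 0, 521/53, 1466/53]
R4 ← R4 − (521/363)·R3: [0, 0, 0, -595/121]
4 nonzero rows, so the 4 vectors span a space of dimension 4.
Since 4 = 4, the vectors are linearly independent.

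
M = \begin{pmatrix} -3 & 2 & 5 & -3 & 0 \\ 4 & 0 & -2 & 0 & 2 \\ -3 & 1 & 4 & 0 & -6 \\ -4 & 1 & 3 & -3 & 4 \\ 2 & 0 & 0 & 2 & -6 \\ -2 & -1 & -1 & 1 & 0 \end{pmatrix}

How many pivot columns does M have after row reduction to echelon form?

Row reduce to echelon form.
R2 ← R2 + (4/3)·R1: [0, 8/3, 14/3, -4, 2]
R3 ← R3 − R1: [0, -1, -1, 3, -6]
R4 ← R4 − (4/3)·R1: [0, -5/3, -11/3, 1, 4]
R5 ← R5 + (2/3)·R1: [0, 4/3, 10/3, 0, -6]
R6 ← R6 − (2/3)·R1: [0, -7/3, -13/3, 3, 0]
R3 ← R3 + (3/8)·R2: [0, 0, 3/4, 3/2, -21/4]
R4 ← R4 + (5/8)·R2: [0, 0, -3/4, -3/2, 21/4]
R5 ← R5 − (1/2)·R2: [0, 0, 1, 2, -7]
R6 ← R6 + (7/8)·R2: [0, 0, -1/4, -1/2, 7/4]
R4 ← R4 + R3: [0, 0, 0, 0, 0]
R5 ← R5 − (4/3)·R3: [0, 0, 0, 0, 0]
R6 ← R6 + (1/3)·R3: [0, 0, 0, 0, 0]
Echelon form has 3 nonzero rows, so rank(M) = 3.
Each nonzero row contributes one pivot column: 3 pivot columns.

3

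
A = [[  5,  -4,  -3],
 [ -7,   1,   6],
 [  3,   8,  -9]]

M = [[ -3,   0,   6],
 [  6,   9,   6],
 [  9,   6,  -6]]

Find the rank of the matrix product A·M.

First compute AM:
[[-66, -54,  24],
 [ 81,  45, -72],
 [-42,  18, 120]]
Now row reduce the product.
R2 ← R2 + (27/22)·R1: [0, -234/11, -468/11]
R3 ← R3 − (7/11)·R1: [0, 576/11, 1152/11]
R3 ← R3 + (32/13)·R2: [0, 0, 0]
2 nonzero rows, so rank(AM) = 2.

2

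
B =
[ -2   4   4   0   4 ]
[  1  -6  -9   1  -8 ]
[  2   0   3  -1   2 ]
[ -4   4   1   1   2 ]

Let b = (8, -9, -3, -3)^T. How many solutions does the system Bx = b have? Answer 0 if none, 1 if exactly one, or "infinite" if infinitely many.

Row reduce the augmented matrix [B | b].
R2 ← R2 + (1/2)·R1: [0, -4, -7, 1, -6, -5]
R3 ← R3 + R1: [0, 4, 7, -1, 6, 5]
R4 ← R4 − (2)·R1: [0, -4, -7, 1, -6, -19]
R3 ← R3 + R2: [0, 0, 0, 0, 0, 0]
R4 ← R4 − R2: [0, 0, 0, 0, 0, -14]
Swap R3 ↔ R4
The echelon form has 3 nonzero rows; the last pivot sits in the augmented column, so rank(B) = 2 but rank([B|b]) = 3.
Since the ranks differ, the system is inconsistent.
It has no solutions.

0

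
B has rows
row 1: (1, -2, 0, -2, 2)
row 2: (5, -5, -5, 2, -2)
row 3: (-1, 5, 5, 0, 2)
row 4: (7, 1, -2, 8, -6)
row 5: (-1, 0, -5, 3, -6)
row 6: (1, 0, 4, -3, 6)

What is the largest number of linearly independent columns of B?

5

Row reduce to echelon form.
R2 ← R2 − (5)·R1: [0, 5, -5, 12, -12]
R3 ← R3 + R1: [0, 3, 5, -2, 4]
R4 ← R4 − (7)·R1: [0, 15, -2, 22, -20]
R5 ← R5 + R1: [0, -2, -5, 1, -4]
R6 ← R6 − R1: [0, 2, 4, -1, 4]
R3 ← R3 − (3/5)·R2: [0, 0, 8, -46/5, 56/5]
R4 ← R4 − (3)·R2: [0, 0, 13, -14, 16]
R5 ← R5 + (2/5)·R2: [0, 0, -7, 29/5, -44/5]
R6 ← R6 − (2/5)·R2: [0, 0, 6, -29/5, 44/5]
R4 ← R4 − (13/8)·R3: [0, 0, 0, 19/20, -11/5]
R5 ← R5 + (7/8)·R3: [0, 0, 0, -9/4, 1]
R6 ← R6 − (3/4)·R3: [0, 0, 0, 11/10, 2/5]
R5 ← R5 + (45/19)·R4: [0, 0, 0, 0, -80/19]
R6 ← R6 − (22/19)·R4: [0, 0, 0, 0, 56/19]
R6 ← R6 + (7/10)·R5: [0, 0, 0, 0, 0]
Echelon form has 5 nonzero rows, so rank(B) = 5.
The rank gives the maximum number of linearly independent columns: 5.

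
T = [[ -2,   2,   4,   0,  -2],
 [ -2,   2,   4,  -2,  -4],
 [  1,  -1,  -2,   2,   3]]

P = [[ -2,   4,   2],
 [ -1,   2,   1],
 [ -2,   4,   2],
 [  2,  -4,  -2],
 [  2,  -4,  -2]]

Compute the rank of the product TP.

First compute TP:
[[-10,  20,  10],
 [-18,  36,  18],
 [ 13, -26, -13]]
Now row reduce the product.
R2 ← R2 − (9/5)·R1: [0, 0, 0]
R3 ← R3 + (13/10)·R1: [0, 0, 0]
1 nonzero row, so rank(TP) = 1.

1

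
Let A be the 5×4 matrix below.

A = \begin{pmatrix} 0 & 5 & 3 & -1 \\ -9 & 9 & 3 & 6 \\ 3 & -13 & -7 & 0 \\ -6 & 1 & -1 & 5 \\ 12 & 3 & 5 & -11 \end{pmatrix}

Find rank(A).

2

Row reduce to echelon form.
Swap R1 ↔ R2
R3 ← R3 + (1/3)·R1: [0, -10, -6, 2]
R4 ← R4 − (2/3)·R1: [0, -5, -3, 1]
R5 ← R5 + (4/3)·R1: [0, 15, 9, -3]
R3 ← R3 + (2)·R2: [0, 0, 0, 0]
R4 ← R4 + R2: [0, 0, 0, 0]
R5 ← R5 − (3)·R2: [0, 0, 0, 0]
Echelon form has 2 nonzero rows, so rank(A) = 2.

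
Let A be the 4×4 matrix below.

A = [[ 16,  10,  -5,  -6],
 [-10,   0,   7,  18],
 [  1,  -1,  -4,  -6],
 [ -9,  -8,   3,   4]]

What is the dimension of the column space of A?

Row reduce to echelon form.
R2 ← R2 + (5/8)·R1: [0, 25/4, 31/8, 57/4]
R3 ← R3 − (1/16)·R1: [0, -13/8, -59/16, -45/8]
R4 ← R4 + (9/16)·R1: [0, -19/8, 3/16, 5/8]
R3 ← R3 + (13/50)·R2: [0, 0, -67/25, -48/25]
R4 ← R4 + (19/50)·R2: [0, 0, 83/50, 151/25]
R4 ← R4 + (83/134)·R3: [0, 0, 0, 325/67]
Echelon form has 4 nonzero rows, so rank(A) = 4.
The column space has dimension equal to the rank: 4.

4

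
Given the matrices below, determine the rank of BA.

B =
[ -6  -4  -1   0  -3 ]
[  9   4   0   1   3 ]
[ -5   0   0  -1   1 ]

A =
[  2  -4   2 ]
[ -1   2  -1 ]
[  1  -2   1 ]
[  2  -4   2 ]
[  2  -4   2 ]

1

First compute BA:
[[-15,  30, -15],
 [ 22, -44,  22],
 [-10,  20, -10]]
Now row reduce the product.
R2 ← R2 + (22/15)·R1: [0, 0, 0]
R3 ← R3 − (2/3)·R1: [0, 0, 0]
1 nonzero row, so rank(BA) = 1.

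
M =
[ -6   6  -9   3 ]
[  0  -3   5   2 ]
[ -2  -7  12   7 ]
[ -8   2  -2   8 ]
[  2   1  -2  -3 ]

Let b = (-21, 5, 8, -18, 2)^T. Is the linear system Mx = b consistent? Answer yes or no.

yes

Row reduce the augmented matrix [M | b].
R3 ← R3 − (1/3)·R1: [0, -9, 15, 6, 15]
R4 ← R4 − (4/3)·R1: [0, -6, 10, 4, 10]
R5 ← R5 + (1/3)·R1: [0, 3, -5, -2, -5]
R3 ← R3 − (3)·R2: [0, 0, 0, 0, 0]
R4 ← R4 − (2)·R2: [0, 0, 0, 0, 0]
R5 ← R5 + R2: [0, 0, 0, 0, 0]
The echelon form has 2 nonzero rows, and every pivot lies in the first 4 columns, so rank(M) = rank([M|b]) = 2.
The system is consistent.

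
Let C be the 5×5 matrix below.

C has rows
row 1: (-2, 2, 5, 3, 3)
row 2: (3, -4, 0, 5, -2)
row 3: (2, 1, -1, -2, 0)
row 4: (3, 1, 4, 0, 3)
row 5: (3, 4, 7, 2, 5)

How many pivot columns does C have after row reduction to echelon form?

Row reduce to echelon form.
R2 ← R2 + (3/2)·R1: [0, -1, 15/2, 19/2, 5/2]
R3 ← R3 + R1: [0, 3, 4, 1, 3]
R4 ← R4 + (3/2)·R1: [0, 4, 23/2, 9/2, 15/2]
R5 ← R5 + (3/2)·R1: [0, 7, 29/2, 13/2, 19/2]
R3 ← R3 + (3)·R2: [0, 0, 53/2, 59/2, 21/2]
R4 ← R4 + (4)·R2: [0, 0, 83/2, 85/2, 35/2]
R5 ← R5 + (7)·R2: [0, 0, 67, 73, 27]
R4 ← R4 − (83/53)·R3: [0, 0, 0, -196/53, 56/53]
R5 ← R5 − (134/53)·R3: [0, 0, 0, -84/53, 24/53]
R5 ← R5 − (3/7)·R4: [0, 0, 0, 0, 0]
Echelon form has 4 nonzero rows, so rank(C) = 4.
Each nonzero row contributes one pivot column: 4 pivot columns.

4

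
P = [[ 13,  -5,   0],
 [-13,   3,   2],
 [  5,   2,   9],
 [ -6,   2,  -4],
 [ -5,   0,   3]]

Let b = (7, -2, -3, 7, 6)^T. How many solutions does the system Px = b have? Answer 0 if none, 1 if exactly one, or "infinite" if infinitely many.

0

Row reduce the augmented matrix [P | b].
R2 ← R2 + R1: [0, -2, 2, 5]
R3 ← R3 − (5/13)·R1: [0, 51/13, 9, -74/13]
R4 ← R4 + (6/13)·R1: [0, -4/13, -4, 133/13]
R5 ← R5 + (5/13)·R1: [0, -25/13, 3, 113/13]
R3 ← R3 + (51/26)·R2: [0, 0, 168/13, 107/26]
R4 ← R4 − (2/13)·R2: [0, 0, -56/13, 123/13]
R5 ← R5 − (25/26)·R2: [0, 0, 14/13, 101/26]
R4 ← R4 + (1/3)·R3: [0, 0, 0, 65/6]
R5 ← R5 − (1/12)·R3: [0, 0, 0, 85/24]
R5 ← R5 − (17/52)·R4: [0, 0, 0, 0]
The echelon form has 4 nonzero rows; the last pivot sits in the augmented column, so rank(P) = 3 but rank([P|b]) = 4.
Since the ranks differ, the system is inconsistent.
It has no solutions.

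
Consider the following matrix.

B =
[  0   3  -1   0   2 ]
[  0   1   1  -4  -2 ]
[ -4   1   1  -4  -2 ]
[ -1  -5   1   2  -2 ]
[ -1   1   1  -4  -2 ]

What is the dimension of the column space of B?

3

Row reduce to echelon form.
Swap R1 ↔ R3
R4 ← R4 − (1/4)·R1: [0, -21/4, 3/4, 3, -3/2]
R5 ← R5 − (1/4)·R1: [0, 3/4, 3/4, -3, -3/2]
R3 ← R3 − (3)·R2: [0, 0, -4, 12, 8]
R4 ← R4 + (21/4)·R2: [0, 0, 6, -18, -12]
R5 ← R5 − (3/4)·R2: [0, 0, 0, 0, 0]
R4 ← R4 + (3/2)·R3: [0, 0, 0, 0, 0]
Echelon form has 3 nonzero rows, so rank(B) = 3.
The column space has dimension equal to the rank: 3.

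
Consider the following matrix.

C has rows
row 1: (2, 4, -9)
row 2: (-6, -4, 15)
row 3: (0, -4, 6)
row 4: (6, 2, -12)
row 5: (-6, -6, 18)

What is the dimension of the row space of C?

Row reduce to echelon form.
R2 ← R2 + (3)·R1: [0, 8, -12]
R4 ← R4 − (3)·R1: [0, -10, 15]
R5 ← R5 + (3)·R1: [0, 6, -9]
R3 ← R3 + (1/2)·R2: [0, 0, 0]
R4 ← R4 + (5/4)·R2: [0, 0, 0]
R5 ← R5 − (3/4)·R2: [0, 0, 0]
Echelon form has 2 nonzero rows, so rank(C) = 2.
The row space has dimension equal to the rank: 2.

2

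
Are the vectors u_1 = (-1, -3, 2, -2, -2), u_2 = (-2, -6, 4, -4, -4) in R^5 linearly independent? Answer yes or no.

no

Form the matrix with these vectors as rows and row reduce.
R2 ← R2 − (2)·R1: [0, 0, 0, 0, 0]
1 nonzero row, so the 2 vectors span a space of dimension 1.
Since 1 < 2, the vectors are linearly dependent.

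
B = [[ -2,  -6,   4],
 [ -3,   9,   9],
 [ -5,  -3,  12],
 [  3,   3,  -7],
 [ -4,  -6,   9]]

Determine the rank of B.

Row reduce to echelon form.
R2 ← R2 − (3/2)·R1: [0, 18, 3]
R3 ← R3 − (5/2)·R1: [0, 12, 2]
R4 ← R4 + (3/2)·R1: [0, -6, -1]
R5 ← R5 − (2)·R1: [0, 6, 1]
R3 ← R3 − (2/3)·R2: [0, 0, 0]
R4 ← R4 + (1/3)·R2: [0, 0, 0]
R5 ← R5 − (1/3)·R2: [0, 0, 0]
Echelon form has 2 nonzero rows, so rank(B) = 2.

2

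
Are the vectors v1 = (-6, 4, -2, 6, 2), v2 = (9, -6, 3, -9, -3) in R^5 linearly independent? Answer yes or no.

Form the matrix with these vectors as rows and row reduce.
R2 ← R2 + (3/2)·R1: [0, 0, 0, 0, 0]
1 nonzero row, so the 2 vectors span a space of dimension 1.
Since 1 < 2, the vectors are linearly dependent.

no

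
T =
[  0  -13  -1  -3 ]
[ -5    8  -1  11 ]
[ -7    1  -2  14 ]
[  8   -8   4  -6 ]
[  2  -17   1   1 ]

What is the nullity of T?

Row reduce to echelon form.
Swap R1 ↔ R2
R3 ← R3 − (7/5)·R1: [0, -51/5, -3/5, -7/5]
R4 ← R4 + (8/5)·R1: [0, 24/5, 12/5, 58/5]
R5 ← R5 + (2/5)·R1: [0, -69/5, 3/5, 27/5]
R3 ← R3 − (51/65)·R2: [0, 0, 12/65, 62/65]
R4 ← R4 + (24/65)·R2: [0, 0, 132/65, 682/65]
R5 ← R5 − (69/65)·R2: [0, 0, 108/65, 558/65]
R4 ← R4 − (11)·R3: [0, 0, 0, 0]
R5 ← R5 − (9)·R3: [0, 0, 0, 0]
3 nonzero rows, so rank(T) = 3.
T has 4 columns; by rank–nullity, nullity = 4 − 3 = 1.

1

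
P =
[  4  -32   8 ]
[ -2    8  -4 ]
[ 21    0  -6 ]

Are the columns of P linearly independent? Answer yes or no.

Row reduce P to echelon form.
R2 ← R2 + (1/2)·R1: [0, -8, 0]
R3 ← R3 − (21/4)·R1: [0, 168, -48]
R3 ← R3 + (21)·R2: [0, 0, -48]
3 pivots among 3 columns.
Every column is a pivot column, so the columns are linearly independent.

yes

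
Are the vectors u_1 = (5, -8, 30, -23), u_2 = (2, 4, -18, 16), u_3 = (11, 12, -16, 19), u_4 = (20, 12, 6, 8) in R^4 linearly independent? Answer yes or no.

yes

Form the matrix with these vectors as rows and row reduce.
R2 ← R2 − (2/5)·R1: [0, 36/5, -30, 126/5]
R3 ← R3 − (11/5)·R1: [0, 148/5, -82, 348/5]
R4 ← R4 − (4)·R1: [0, 44, -114, 100]
R3 ← R3 − (37/9)·R2: [0, 0, 124/3, -34]
R4 ← R4 − (55/9)·R2: [0, 0, 208/3, -54]
R4 ← R4 − (52/31)·R3: [0, 0, 0, 94/31]
4 nonzero rows, so the 4 vectors span a space of dimension 4.
Since 4 = 4, the vectors are linearly independent.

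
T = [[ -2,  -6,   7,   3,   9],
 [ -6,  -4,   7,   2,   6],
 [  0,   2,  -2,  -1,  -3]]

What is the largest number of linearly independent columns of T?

Row reduce to echelon form.
R2 ← R2 − (3)·R1: [0, 14, -14, -7, -21]
R3 ← R3 − (1/7)·R2: [0, 0, 0, 0, 0]
Echelon form has 2 nonzero rows, so rank(T) = 2.
The rank gives the maximum number of linearly independent columns: 2.

2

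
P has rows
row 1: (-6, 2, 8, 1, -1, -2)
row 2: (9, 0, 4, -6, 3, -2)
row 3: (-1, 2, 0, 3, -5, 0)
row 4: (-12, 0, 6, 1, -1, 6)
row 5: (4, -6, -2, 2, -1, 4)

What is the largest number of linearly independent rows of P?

Row reduce to echelon form.
R2 ← R2 + (3/2)·R1: [0, 3, 16, -9/2, 3/2, -5]
R3 ← R3 − (1/6)·R1: [0, 5/3, -4/3, 17/6, -29/6, 1/3]
R4 ← R4 − (2)·R1: [0, -4, -10, -1, 1, 10]
R5 ← R5 + (2/3)·R1: [0, -14/3, 10/3, 8/3, -5/3, 8/3]
R3 ← R3 − (5/9)·R2: [0, 0, -92/9, 16/3, -17/3, 28/9]
R4 ← R4 + (4/3)·R2: [0, 0, 34/3, -7, 3, 10/3]
R5 ← R5 + (14/9)·R2: [0, 0, 254/9, -13/3, 2/3, -46/9]
R4 ← R4 + (51/46)·R3: [0, 0, 0, -25/23, -151/46, 156/23]
R5 ← R5 + (127/46)·R3: [0, 0, 0, 239/23, -689/46, 80/23]
R5 ← R5 + (239/25)·R4: [0, 0, 0, 0, -1159/25, 1708/25]
Echelon form has 5 nonzero rows, so rank(P) = 5.
The rank gives the maximum number of linearly independent rows: 5.

5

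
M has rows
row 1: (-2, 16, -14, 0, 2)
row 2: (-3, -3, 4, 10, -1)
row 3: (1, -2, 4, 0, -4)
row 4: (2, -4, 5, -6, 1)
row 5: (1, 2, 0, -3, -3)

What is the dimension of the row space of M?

5

Row reduce to echelon form.
R2 ← R2 − (3/2)·R1: [0, -27, 25, 10, -4]
R3 ← R3 + (1/2)·R1: [0, 6, -3, 0, -3]
R4 ← R4 + R1: [0, 12, -9, -6, 3]
R5 ← R5 + (1/2)·R1: [0, 10, -7, -3, -2]
R3 ← R3 + (2/9)·R2: [0, 0, 23/9, 20/9, -35/9]
R4 ← R4 + (4/9)·R2: [0, 0, 19/9, -14/9, 11/9]
R5 ← R5 + (10/27)·R2: [0, 0, 61/27, 19/27, -94/27]
R4 ← R4 − (19/23)·R3: [0, 0, 0, -78/23, 102/23]
R5 ← R5 − (61/69)·R3: [0, 0, 0, -29/23, -1/23]
R5 ← R5 − (29/78)·R4: [0, 0, 0, 0, -22/13]
Echelon form has 5 nonzero rows, so rank(M) = 5.
The row space has dimension equal to the rank: 5.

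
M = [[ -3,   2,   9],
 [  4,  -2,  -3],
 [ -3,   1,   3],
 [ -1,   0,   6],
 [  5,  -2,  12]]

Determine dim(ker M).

Row reduce to echelon form.
R2 ← R2 + (4/3)·R1: [0, 2/3, 9]
R3 ← R3 − R1: [0, -1, -6]
R4 ← R4 − (1/3)·R1: [0, -2/3, 3]
R5 ← R5 + (5/3)·R1: [0, 4/3, 27]
R3 ← R3 + (3/2)·R2: [0, 0, 15/2]
R4 ← R4 + R2: [0, 0, 12]
R5 ← R5 − (2)·R2: [0, 0, 9]
R4 ← R4 − (8/5)·R3: [0, 0, 0]
R5 ← R5 − (6/5)·R3: [0, 0, 0]
3 nonzero rows, so rank(M) = 3.
M has 3 columns; by rank–nullity, nullity = 3 − 3 = 0.

0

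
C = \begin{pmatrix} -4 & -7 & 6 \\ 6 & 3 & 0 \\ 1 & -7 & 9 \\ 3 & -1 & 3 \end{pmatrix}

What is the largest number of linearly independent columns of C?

Row reduce to echelon form.
R2 ← R2 + (3/2)·R1: [0, -15/2, 9]
R3 ← R3 + (1/4)·R1: [0, -35/4, 21/2]
R4 ← R4 + (3/4)·R1: [0, -25/4, 15/2]
R3 ← R3 − (7/6)·R2: [0, 0, 0]
R4 ← R4 − (5/6)·R2: [0, 0, 0]
Echelon form has 2 nonzero rows, so rank(C) = 2.
The rank gives the maximum number of linearly independent columns: 2.

2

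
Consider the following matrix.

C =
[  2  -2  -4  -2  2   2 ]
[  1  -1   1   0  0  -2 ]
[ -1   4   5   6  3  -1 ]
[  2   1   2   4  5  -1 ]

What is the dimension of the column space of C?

Row reduce to echelon form.
R2 ← R2 − (1/2)·R1: [0, 0, 3, 1, -1, -3]
R3 ← R3 + (1/2)·R1: [0, 3, 3, 5, 4, 0]
R4 ← R4 − R1: [0, 3, 6, 6, 3, -3]
Swap R2 ↔ R3
R4 ← R4 − R2: [0, 0, 3, 1, -1, -3]
R4 ← R4 − R3: [0, 0, 0, 0, 0, 0]
Echelon form has 3 nonzero rows, so rank(C) = 3.
The column space has dimension equal to the rank: 3.

3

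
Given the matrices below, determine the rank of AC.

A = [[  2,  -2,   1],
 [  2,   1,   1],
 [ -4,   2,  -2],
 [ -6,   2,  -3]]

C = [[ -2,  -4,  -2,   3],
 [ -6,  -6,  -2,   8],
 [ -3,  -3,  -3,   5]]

First compute AC:
[[  5,   1,  -3,  -5],
 [-13, -17,  -9,  19],
 [  2,  10,  10,  -6],
 [  9,  21,  17, -17]]
Now row reduce the product.
R2 ← R2 + (13/5)·R1: [0, -72/5, -84/5, 6]
R3 ← R3 − (2/5)·R1: [0, 48/5, 56/5, -4]
R4 ← R4 − (9/5)·R1: [0, 96/5, 112/5, -8]
R3 ← R3 + (2/3)·R2: [0, 0, 0, 0]
R4 ← R4 + (4/3)·R2: [0, 0, 0, 0]
2 nonzero rows, so rank(AC) = 2.

2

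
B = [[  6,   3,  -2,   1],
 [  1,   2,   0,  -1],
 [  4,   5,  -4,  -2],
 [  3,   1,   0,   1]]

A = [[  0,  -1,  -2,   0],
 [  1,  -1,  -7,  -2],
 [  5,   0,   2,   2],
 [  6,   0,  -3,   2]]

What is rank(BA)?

3

First compute BA:
[[ -1,  -9, -40,  -8],
 [ -4,  -3, -13,  -6],
 [-27,  -9, -45, -22],
 [  7,  -4, -16,   0]]
Now row reduce the product.
R2 ← R2 − (4)·R1: [0, 33, 147, 26]
R3 ← R3 − (27)·R1: [0, 234, 1035, 194]
R4 ← R4 + (7)·R1: [0, -67, -296, -56]
R3 ← R3 − (78/11)·R2: [0, 0, -81/11, 106/11]
R4 ← R4 + (67/33)·R2: [0, 0, 27/11, -106/33]
R4 ← R4 + (1/3)·R3: [0, 0, 0, 0]
3 nonzero rows, so rank(BA) = 3.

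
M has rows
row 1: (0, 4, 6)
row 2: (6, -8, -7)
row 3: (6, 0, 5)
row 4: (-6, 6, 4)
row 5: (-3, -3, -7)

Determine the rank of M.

2

Row reduce to echelon form.
Swap R1 ↔ R2
R3 ← R3 − R1: [0, 8, 12]
R4 ← R4 + R1: [0, -2, -3]
R5 ← R5 + (1/2)·R1: [0, -7, -21/2]
R3 ← R3 − (2)·R2: [0, 0, 0]
R4 ← R4 + (1/2)·R2: [0, 0, 0]
R5 ← R5 + (7/4)·R2: [0, 0, 0]
Echelon form has 2 nonzero rows, so rank(M) = 2.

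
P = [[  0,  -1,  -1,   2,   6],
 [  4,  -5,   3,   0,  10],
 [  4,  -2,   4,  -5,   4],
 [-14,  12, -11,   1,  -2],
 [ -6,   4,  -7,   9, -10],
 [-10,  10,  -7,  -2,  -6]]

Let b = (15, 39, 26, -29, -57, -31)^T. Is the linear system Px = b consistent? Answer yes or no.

yes

Row reduce the augmented matrix [P | b].
Swap R1 ↔ R2
R3 ← R3 − R1: [0, 3, 1, -5, -6, -13]
R4 ← R4 + (7/2)·R1: [0, -11/2, -1/2, 1, 33, 215/2]
R5 ← R5 + (3/2)·R1: [0, -7/2, -5/2, 9, 5, 3/2]
R6 ← R6 + (5/2)·R1: [0, -5/2, 1/2, -2, 19, 133/2]
R3 ← R3 + (3)·R2: [0, 0, -2, 1, 12, 32]
R4 ← R4 − (11/2)·R2: [0, 0, 5, -10, 0, 25]
R5 ← R5 − (7/2)·R2: [0, 0, 1, 2, -16, -51]
R6 ← R6 − (5/2)·R2: [0, 0, 3, -7, 4, 29]
R4 ← R4 + (5/2)·R3: [0, 0, 0, -15/2, 30, 105]
R5 ← R5 + (1/2)·R3: [0, 0, 0, 5/2, -10, -35]
R6 ← R6 + (3/2)·R3: [0, 0, 0, -11/2, 22, 77]
R5 ← R5 + (1/3)·R4: [0, 0, 0, 0, 0, 0]
R6 ← R6 − (11/15)·R4: [0, 0, 0, 0, 0, 0]
The echelon form has 4 nonzero rows, and every pivot lies in the first 5 columns, so rank(P) = rank([P|b]) = 4.
The system is consistent.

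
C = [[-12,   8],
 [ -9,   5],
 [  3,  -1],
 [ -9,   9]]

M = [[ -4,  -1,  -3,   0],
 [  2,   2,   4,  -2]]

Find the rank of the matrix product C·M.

2

First compute CM:
[[ 64,  28,  68, -16],
 [ 46,  19,  47, -10],
 [-14,  -5, -13,   2],
 [ 54,  27,  63, -18]]
Now row reduce the product.
R2 ← R2 − (23/32)·R1: [0, -9/8, -15/8, 3/2]
R3 ← R3 + (7/32)·R1: [0, 9/8, 15/8, -3/2]
R4 ← R4 − (27/32)·R1: [0, 27/8, 45/8, -9/2]
R3 ← R3 + R2: [0, 0, 0, 0]
R4 ← R4 + (3)·R2: [0, 0, 0, 0]
2 nonzero rows, so rank(CM) = 2.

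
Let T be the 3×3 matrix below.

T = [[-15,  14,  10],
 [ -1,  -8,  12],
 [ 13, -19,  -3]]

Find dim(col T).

3

Row reduce to echelon form.
R2 ← R2 − (1/15)·R1: [0, -134/15, 34/3]
R3 ← R3 + (13/15)·R1: [0, -103/15, 17/3]
R3 ← R3 − (103/134)·R2: [0, 0, -204/67]
Echelon form has 3 nonzero rows, so rank(T) = 3.
The column space has dimension equal to the rank: 3.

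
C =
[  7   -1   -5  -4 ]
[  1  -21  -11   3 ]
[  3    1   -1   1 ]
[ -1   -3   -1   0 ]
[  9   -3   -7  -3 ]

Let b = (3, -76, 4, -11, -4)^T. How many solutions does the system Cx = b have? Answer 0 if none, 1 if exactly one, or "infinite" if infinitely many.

infinite

Row reduce the augmented matrix [C | b].
R2 ← R2 − (1/7)·R1: [0, -146/7, -72/7, 25/7, -535/7]
R3 ← R3 − (3/7)·R1: [0, 10/7, 8/7, 19/7, 19/7]
R4 ← R4 + (1/7)·R1: [0, -22/7, -12/7, -4/7, -74/7]
R5 ← R5 − (9/7)·R1: [0, -12/7, -4/7, 15/7, -55/7]
R3 ← R3 + (5/73)·R2: [0, 0, 32/73, 216/73, -184/73]
R4 ← R4 − (11/73)·R2: [0, 0, -12/73, -81/73, 69/73]
R5 ← R5 − (6/73)·R2: [0, 0, 20/73, 135/73, -115/73]
R4 ← R4 + (3/8)·R3: [0, 0, 0, 0, 0]
R5 ← R5 − (5/8)·R3: [0, 0, 0, 0, 0]
The echelon form has 3 nonzero rows, and every pivot lies in the first 4 columns, so rank(C) = rank([C|b]) = 3.
The system is consistent.
rank = 3 < 4 unknowns, so there are infinitely many solutions.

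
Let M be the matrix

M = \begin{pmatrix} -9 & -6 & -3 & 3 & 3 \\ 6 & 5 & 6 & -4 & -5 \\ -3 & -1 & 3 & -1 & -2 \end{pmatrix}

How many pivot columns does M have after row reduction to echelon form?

Row reduce to echelon form.
R2 ← R2 + (2/3)·R1: [0, 1, 4, -2, -3]
R3 ← R3 − (1/3)·R1: [0, 1, 4, -2, -3]
R3 ← R3 − R2: [0, 0, 0, 0, 0]
Echelon form has 2 nonzero rows, so rank(M) = 2.
Each nonzero row contributes one pivot column: 2 pivot columns.

2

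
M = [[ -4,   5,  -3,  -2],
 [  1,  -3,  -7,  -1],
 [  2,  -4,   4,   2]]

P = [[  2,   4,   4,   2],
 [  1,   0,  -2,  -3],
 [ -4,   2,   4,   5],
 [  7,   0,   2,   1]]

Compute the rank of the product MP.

First compute MP:
[[ -5, -22, -42, -40],
 [ 20, -10, -20, -25],
 [ -2,  16,  36,  38]]
Now row reduce the product.
R2 ← R2 + (4)·R1: [0, -98, -188, -185]
R3 ← R3 − (2/5)·R1: [0, 124/5, 264/5, 54]
R3 ← R3 + (62/245)·R2: [0, 0, 256/49, 352/49]
3 nonzero rows, so rank(MP) = 3.

3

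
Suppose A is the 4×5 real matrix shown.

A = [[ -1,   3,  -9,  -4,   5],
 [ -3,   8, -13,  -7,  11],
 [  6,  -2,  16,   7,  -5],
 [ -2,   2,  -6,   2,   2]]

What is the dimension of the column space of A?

4

Row reduce to echelon form.
R2 ← R2 − (3)·R1: [0, -1, 14, 5, -4]
R3 ← R3 + (6)·R1: [0, 16, -38, -17, 25]
R4 ← R4 − (2)·R1: [0, -4, 12, 10, -8]
R3 ← R3 + (16)·R2: [0, 0, 186, 63, -39]
R4 ← R4 − (4)·R2: [0, 0, -44, -10, 8]
R4 ← R4 + (22/93)·R3: [0, 0, 0, 152/31, -38/31]
Echelon form has 4 nonzero rows, so rank(A) = 4.
The column space has dimension equal to the rank: 4.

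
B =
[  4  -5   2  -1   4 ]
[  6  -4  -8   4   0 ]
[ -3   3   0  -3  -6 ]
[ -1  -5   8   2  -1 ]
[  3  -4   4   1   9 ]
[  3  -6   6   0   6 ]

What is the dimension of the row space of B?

4

Row reduce to echelon form.
R2 ← R2 − (3/2)·R1: [0, 7/2, -11, 11/2, -6]
R3 ← R3 + (3/4)·R1: [0, -3/4, 3/2, -15/4, -3]
R4 ← R4 + (1/4)·R1: [0, -25/4, 17/2, 7/4, 0]
R5 ← R5 − (3/4)·R1: [0, -1/4, 5/2, 7/4, 6]
R6 ← R6 − (3/4)·R1: [0, -9/4, 9/2, 3/4, 3]
R3 ← R3 + (3/14)·R2: [0, 0, -6/7, -18/7, -30/7]
R4 ← R4 + (25/14)·R2: [0, 0, -78/7, 81/7, -75/7]
R5 ← R5 + (1/14)·R2: [0, 0, 12/7, 15/7, 39/7]
R6 ← R6 + (9/14)·R2: [0, 0, -18/7, 30/7, -6/7]
R4 ← R4 − (13)·R3: [0, 0, 0, 45, 45]
R5 ← R5 + (2)·R3: [0, 0, 0, -3, -3]
R6 ← R6 − (3)·R3: [0, 0, 0, 12, 12]
R5 ← R5 + (1/15)·R4: [0, 0, 0, 0, 0]
R6 ← R6 − (4/15)·R4: [0, 0, 0, 0, 0]
Echelon form has 4 nonzero rows, so rank(B) = 4.
The row space has dimension equal to the rank: 4.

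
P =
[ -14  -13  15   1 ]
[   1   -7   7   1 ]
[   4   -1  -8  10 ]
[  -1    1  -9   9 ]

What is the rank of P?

3

Row reduce to echelon form.
R2 ← R2 + (1/14)·R1: [0, -111/14, 113/14, 15/14]
R3 ← R3 + (2/7)·R1: [0, -33/7, -26/7, 72/7]
R4 ← R4 − (1/14)·R1: [0, 27/14, -141/14, 125/14]
R3 ← R3 − (22/37)·R2: [0, 0, -315/37, 357/37]
R4 ← R4 + (9/37)·R2: [0, 0, -300/37, 340/37]
R4 ← R4 − (20/21)·R3: [0, 0, 0, 0]
Echelon form has 3 nonzero rows, so rank(P) = 3.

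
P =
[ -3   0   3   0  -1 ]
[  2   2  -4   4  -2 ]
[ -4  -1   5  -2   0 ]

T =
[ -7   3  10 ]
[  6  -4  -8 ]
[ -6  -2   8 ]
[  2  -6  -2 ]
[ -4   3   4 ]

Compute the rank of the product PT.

2

First compute PT:
[[  7, -18, -10],
 [ 38, -24, -44],
 [-12,  -6,  12]]
Now row reduce the product.
R2 ← R2 − (38/7)·R1: [0, 516/7, 72/7]
R3 ← R3 + (12/7)·R1: [0, -258/7, -36/7]
R3 ← R3 + (1/2)·R2: [0, 0, 0]
2 nonzero rows, so rank(PT) = 2.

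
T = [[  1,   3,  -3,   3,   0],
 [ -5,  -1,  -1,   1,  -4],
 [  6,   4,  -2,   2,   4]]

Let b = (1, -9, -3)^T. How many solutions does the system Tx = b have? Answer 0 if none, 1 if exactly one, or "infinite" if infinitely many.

0

Row reduce the augmented matrix [T | b].
R2 ← R2 + (5)·R1: [0, 14, -16, 16, -4, -4]
R3 ← R3 − (6)·R1: [0, -14, 16, -16, 4, -9]
R3 ← R3 + R2: [0, 0, 0, 0, 0, -13]
The echelon form has 3 nonzero rows; the last pivot sits in the augmented column, so rank(T) = 2 but rank([T|b]) = 3.
Since the ranks differ, the system is inconsistent.
It has no solutions.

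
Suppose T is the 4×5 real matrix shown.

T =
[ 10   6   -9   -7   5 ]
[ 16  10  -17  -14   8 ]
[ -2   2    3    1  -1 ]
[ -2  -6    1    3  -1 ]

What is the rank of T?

3

Row reduce to echelon form.
R2 ← R2 − (8/5)·R1: [0, 2/5, -13/5, -14/5, 0]
R3 ← R3 + (1/5)·R1: [0, 16/5, 6/5, -2/5, 0]
R4 ← R4 + (1/5)·R1: [0, -24/5, -4/5, 8/5, 0]
R3 ← R3 − (8)·R2: [0, 0, 22, 22, 0]
R4 ← R4 + (12)·R2: [0, 0, -32, -32, 0]
R4 ← R4 + (16/11)·R3: [0, 0, 0, 0, 0]
Echelon form has 3 nonzero rows, so rank(T) = 3.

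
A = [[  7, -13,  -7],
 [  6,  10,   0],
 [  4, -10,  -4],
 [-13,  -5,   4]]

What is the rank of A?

3

Row reduce to echelon form.
R2 ← R2 − (6/7)·R1: [0, 148/7, 6]
R3 ← R3 − (4/7)·R1: [0, -18/7, 0]
R4 ← R4 + (13/7)·R1: [0, -204/7, -9]
R3 ← R3 + (9/74)·R2: [0, 0, 27/37]
R4 ← R4 + (51/37)·R2: [0, 0, -27/37]
R4 ← R4 + R3: [0, 0, 0]
Echelon form has 3 nonzero rows, so rank(A) = 3.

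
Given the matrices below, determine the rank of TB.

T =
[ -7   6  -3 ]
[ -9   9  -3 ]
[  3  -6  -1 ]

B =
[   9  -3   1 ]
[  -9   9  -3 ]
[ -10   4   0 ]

First compute TB:
[[-87,  63, -25],
 [-132,  96, -36],
 [ 91, -67,  21]]
Now row reduce the product.
R2 ← R2 − (44/29)·R1: [0, 12/29, 56/29]
R3 ← R3 + (91/87)·R1: [0, -32/29, -448/87]
R3 ← R3 + (8/3)·R2: [0, 0, 0]
2 nonzero rows, so rank(TB) = 2.

2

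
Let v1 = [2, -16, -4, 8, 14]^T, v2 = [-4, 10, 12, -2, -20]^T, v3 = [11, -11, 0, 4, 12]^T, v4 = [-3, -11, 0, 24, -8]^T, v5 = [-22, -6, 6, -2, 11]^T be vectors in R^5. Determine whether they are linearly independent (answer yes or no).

Form the matrix with these vectors as rows and row reduce.
R2 ← R2 + (2)·R1: [0, -22, 4, 14, 8]
R3 ← R3 − (11/2)·R1: [0, 77, 22, -40, -65]
R4 ← R4 + (3/2)·R1: [0, -35, -6, 36, 13]
R5 ← R5 + (11)·R1: [0, -182, -38, 86, 165]
R3 ← R3 + (7/2)·R2: [0, 0, 36, 9, -37]
R4 ← R4 − (35/22)·R2: [0, 0, -136/11, 151/11, 3/11]
R5 ← R5 − (91/11)·R2: [0, 0, -782/11, -328/11, 1087/11]
R4 ← R4 + (34/99)·R3: [0, 0, 0, 185/11, -1231/99]
R5 ← R5 + (391/198)·R3: [0, 0, 0, -265/22, 5099/198]
R5 ← R5 + (53/74)·R4: [0, 0, 0, 0, 1870/111]
5 nonzero rows, so the 5 vectors span a space of dimension 5.
Since 5 = 5, the vectors are linearly independent.

yes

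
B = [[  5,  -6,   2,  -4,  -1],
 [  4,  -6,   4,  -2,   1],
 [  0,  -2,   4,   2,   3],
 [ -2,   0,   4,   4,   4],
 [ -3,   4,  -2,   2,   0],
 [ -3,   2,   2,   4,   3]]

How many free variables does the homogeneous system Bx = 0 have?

Row reduce to echelon form.
R2 ← R2 − (4/5)·R1: [0, -6/5, 12/5, 6/5, 9/5]
R4 ← R4 + (2/5)·R1: [0, -12/5, 24/5, 12/5, 18/5]
R5 ← R5 + (3/5)·R1: [0, 2/5, -4/5, -2/5, -3/5]
R6 ← R6 + (3/5)·R1: [0, -8/5, 16/5, 8/5, 12/5]
R3 ← R3 − (5/3)·R2: [0, 0, 0, 0, 0]
R4 ← R4 − (2)·R2: [0, 0, 0, 0, 0]
R5 ← R5 + (1/3)·R2: [0, 0, 0, 0, 0]
R6 ← R6 − (4/3)·R2: [0, 0, 0, 0, 0]
2 nonzero rows, so rank(B) = 2.
B has 5 columns; by rank–nullity, nullity = 5 − 2 = 3.

3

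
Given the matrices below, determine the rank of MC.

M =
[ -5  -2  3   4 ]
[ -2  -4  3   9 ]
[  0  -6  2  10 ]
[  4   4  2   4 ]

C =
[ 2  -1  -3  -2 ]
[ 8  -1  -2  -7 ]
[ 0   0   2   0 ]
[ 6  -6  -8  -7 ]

3

First compute MC:
[[ -2, -17,  -7,  -4],
 [ 18, -48, -52, -31],
 [ 12, -54, -64, -28],
 [ 64, -32, -48, -64]]
Now row reduce the product.
R2 ← R2 + (9)·R1: [0, -201, -115, -67]
R3 ← R3 + (6)·R1: [0, -156, -106, -52]
R4 ← R4 + (32)·R1: [0, -576, -272, -192]
R3 ← R3 − (52/67)·R2: [0, 0, -1122/67, 0]
R4 ← R4 − (192/67)·R2: [0, 0, 3856/67, 0]
R4 ← R4 + (1928/561)·R3: [0, 0, 0, 0]
3 nonzero rows, so rank(MC) = 3.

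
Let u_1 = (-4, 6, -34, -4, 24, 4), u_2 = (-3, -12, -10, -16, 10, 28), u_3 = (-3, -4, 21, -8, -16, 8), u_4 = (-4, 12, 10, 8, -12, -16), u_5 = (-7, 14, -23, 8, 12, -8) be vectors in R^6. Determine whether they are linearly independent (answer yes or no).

no

Form the matrix with these vectors as rows and row reduce.
R2 ← R2 − (3/4)·R1: [0, -33/2, 31/2, -13, -8, 25]
R3 ← R3 − (3/4)·R1: [0, -17/2, 93/2, -5, -34, 5]
R4 ← R4 − R1: [0, 6, 44, 12, -36, -20]
R5 ← R5 − (7/4)·R1: [0, 7/2, 73/2, 15, -30, -15]
R3 ← R3 − (17/33)·R2: [0, 0, 1271/33, 56/33, -986/33, -260/33]
R4 ← R4 + (4/11)·R2: [0, 0, 546/11, 80/11, -428/11, -120/11]
R5 ← R5 + (7/33)·R2: [0, 0, 1313/33, 404/33, -1046/33, -320/33]
R4 ← R4 − (1638/1271)·R3: [0, 0, 0, 6464/1271, -512/1271, -960/1271]
R5 ← R5 − (1313/1271)·R3: [0, 0, 0, 13332/1271, -1056/1271, -1980/1271]
R5 ← R5 − (33/16)·R4: [0, 0, 0, 0, 0, 0]
4 nonzero rows, so the 5 vectors span a space of dimension 4.
Since 4 < 5, the vectors are linearly dependent.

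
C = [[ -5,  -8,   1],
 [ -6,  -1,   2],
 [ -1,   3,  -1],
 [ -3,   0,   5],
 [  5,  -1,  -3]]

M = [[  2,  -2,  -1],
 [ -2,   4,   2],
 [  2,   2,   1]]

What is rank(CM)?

First compute CM:
[[  8, -20, -10],
 [ -6,  12,   6],
 [-10,  12,   6],
 [  4,  16,   8],
 [  6, -20, -10]]
Now row reduce the product.
R2 ← R2 + (3/4)·R1: [0, -3, -3/2]
R3 ← R3 + (5/4)·R1: [0, -13, -13/2]
R4 ← R4 − (1/2)·R1: [0, 26, 13]
R5 ← R5 − (3/4)·R1: [0, -5, -5/2]
R3 ← R3 − (13/3)·R2: [0, 0, 0]
R4 ← R4 + (26/3)·R2: [0, 0, 0]
R5 ← R5 − (5/3)·R2: [0, 0, 0]
2 nonzero rows, so rank(CM) = 2.

2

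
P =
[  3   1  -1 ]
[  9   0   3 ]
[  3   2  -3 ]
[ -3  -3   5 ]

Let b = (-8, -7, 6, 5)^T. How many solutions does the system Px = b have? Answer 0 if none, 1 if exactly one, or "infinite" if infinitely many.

0

Row reduce the augmented matrix [P | b].
R2 ← R2 − (3)·R1: [0, -3, 6, 17]
R3 ← R3 − R1: [0, 1, -2, 14]
R4 ← R4 + R1: [0, -2, 4, -3]
R3 ← R3 + (1/3)·R2: [0, 0, 0, 59/3]
R4 ← R4 − (2/3)·R2: [0, 0, 0, -43/3]
R4 ← R4 + (43/59)·R3: [0, 0, 0, 0]
The echelon form has 3 nonzero rows; the last pivot sits in the augmented column, so rank(P) = 2 but rank([P|b]) = 3.
Since the ranks differ, the system is inconsistent.
It has no solutions.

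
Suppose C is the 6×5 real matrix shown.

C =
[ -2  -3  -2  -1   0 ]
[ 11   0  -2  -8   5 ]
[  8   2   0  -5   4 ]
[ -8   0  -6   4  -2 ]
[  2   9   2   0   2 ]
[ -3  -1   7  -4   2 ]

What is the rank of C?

5

Row reduce to echelon form.
R2 ← R2 + (11/2)·R1: [0, -33/2, -13, -27/2, 5]
R3 ← R3 + (4)·R1: [0, -10, -8, -9, 4]
R4 ← R4 − (4)·R1: [0, 12, 2, 8, -2]
R5 ← R5 + R1: [0, 6, 0, -1, 2]
R6 ← R6 − (3/2)·R1: [0, 7/2, 10, -5/2, 2]
R3 ← R3 − (20/33)·R2: [0, 0, -4/33, -9/11, 32/33]
R4 ← R4 + (8/11)·R2: [0, 0, -82/11, -20/11, 18/11]
R5 ← R5 + (4/11)·R2: [0, 0, -52/11, -65/11, 42/11]
R6 ← R6 + (7/33)·R2: [0, 0, 239/33, -59/11, 101/33]
R4 ← R4 − (123/2)·R3: [0, 0, 0, 97/2, -58]
R5 ← R5 − (39)·R3: [0, 0, 0, 26, -34]
R6 ← R6 + (239/4)·R3: [0, 0, 0, -217/4, 61]
R5 ← R5 − (52/97)·R4: [0, 0, 0, 0, -282/97]
R6 ← R6 + (217/194)·R4: [0, 0, 0, 0, -376/97]
R6 ← R6 − (4/3)·R5: [0, 0, 0, 0, 0]
Echelon form has 5 nonzero rows, so rank(C) = 5.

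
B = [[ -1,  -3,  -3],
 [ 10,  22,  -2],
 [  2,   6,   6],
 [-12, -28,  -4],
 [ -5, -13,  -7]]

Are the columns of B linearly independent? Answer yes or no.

Row reduce B to echelon form.
R2 ← R2 + (10)·R1: [0, -8, -32]
R3 ← R3 + (2)·R1: [0, 0, 0]
R4 ← R4 − (12)·R1: [0, 8, 32]
R5 ← R5 − (5)·R1: [0, 2, 8]
R4 ← R4 + R2: [0, 0, 0]
R5 ← R5 + (1/4)·R2: [0, 0, 0]
2 pivots among 3 columns.
Only 2 < 3 pivot columns, so the columns are linearly dependent.

no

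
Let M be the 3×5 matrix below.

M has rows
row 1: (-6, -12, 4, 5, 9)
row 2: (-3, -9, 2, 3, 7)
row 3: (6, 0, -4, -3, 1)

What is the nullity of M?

3

Row reduce to echelon form.
R2 ← R2 − (1/2)·R1: [0, -3, 0, 1/2, 5/2]
R3 ← R3 + R1: [0, -12, 0, 2, 10]
R3 ← R3 − (4)·R2: [0, 0, 0, 0, 0]
2 nonzero rows, so rank(M) = 2.
M has 5 columns; by rank–nullity, nullity = 5 − 2 = 3.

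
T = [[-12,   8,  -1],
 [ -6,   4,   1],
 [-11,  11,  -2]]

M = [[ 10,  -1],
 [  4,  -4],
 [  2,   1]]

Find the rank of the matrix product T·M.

2

First compute TM:
[[-90, -21],
 [-42,  -9],
 [-70, -35]]
Now row reduce the product.
R2 ← R2 − (7/15)·R1: [0, 4/5]
R3 ← R3 − (7/9)·R1: [0, -56/3]
R3 ← R3 + (70/3)·R2: [0, 0]
2 nonzero rows, so rank(TM) = 2.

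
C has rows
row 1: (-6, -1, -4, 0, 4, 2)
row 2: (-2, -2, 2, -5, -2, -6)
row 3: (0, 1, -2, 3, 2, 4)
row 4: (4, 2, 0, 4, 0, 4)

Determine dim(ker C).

Row reduce to echelon form.
R2 ← R2 − (1/3)·R1: [0, -5/3, 10/3, -5, -10/3, -20/3]
R4 ← R4 + (2/3)·R1: [0, 4/3, -8/3, 4, 8/3, 16/3]
R3 ← R3 + (3/5)·R2: [0, 0, 0, 0, 0, 0]
R4 ← R4 + (4/5)·R2: [0, 0, 0, 0, 0, 0]
2 nonzero rows, so rank(C) = 2.
C has 6 columns; by rank–nullity, nullity = 6 − 2 = 4.

4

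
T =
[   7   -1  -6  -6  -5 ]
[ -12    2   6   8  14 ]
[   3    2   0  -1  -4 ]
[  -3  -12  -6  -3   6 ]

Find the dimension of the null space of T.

Row reduce to echelon form.
R2 ← R2 + (12/7)·R1: [0, 2/7, -30/7, -16/7, 38/7]
R3 ← R3 − (3/7)·R1: [0, 17/7, 18/7, 11/7, -13/7]
R4 ← R4 + (3/7)·R1: [0, -87/7, -60/7, -39/7, 27/7]
R3 ← R3 − (17/2)·R2: [0, 0, 39, 21, -48]
R4 ← R4 + (87/2)·R2: [0, 0, -195, -105, 240]
R4 ← R4 + (5)·R3: [0, 0, 0, 0, 0]
3 nonzero rows, so rank(T) = 3.
T has 5 columns; by rank–nullity, nullity = 5 − 3 = 2.

2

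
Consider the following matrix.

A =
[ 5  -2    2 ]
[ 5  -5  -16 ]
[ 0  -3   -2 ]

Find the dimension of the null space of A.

Row reduce to echelon form.
R2 ← R2 − R1: [0, -3, -18]
R3 ← R3 − R2: [0, 0, 16]
3 nonzero rows, so rank(A) = 3.
A has 3 columns; by rank–nullity, nullity = 3 − 3 = 0.

0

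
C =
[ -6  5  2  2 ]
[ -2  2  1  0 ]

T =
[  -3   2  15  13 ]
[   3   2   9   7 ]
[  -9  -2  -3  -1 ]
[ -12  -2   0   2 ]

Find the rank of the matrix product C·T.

First compute CT:
[[ -9, -10, -51, -41],
 [  3,  -2, -15, -13]]
Now row reduce the product.
R2 ← R2 + (1/3)·R1: [0, -16/3, -32, -80/3]
2 nonzero rows, so rank(CT) = 2.

2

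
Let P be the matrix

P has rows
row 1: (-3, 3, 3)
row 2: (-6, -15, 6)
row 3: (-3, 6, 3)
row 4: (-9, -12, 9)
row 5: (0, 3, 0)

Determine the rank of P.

Row reduce to echelon form.
R2 ← R2 − (2)·R1: [0, -21, 0]
R3 ← R3 − R1: [0, 3, 0]
R4 ← R4 − (3)·R1: [0, -21, 0]
R3 ← R3 + (1/7)·R2: [0, 0, 0]
R4 ← R4 − R2: [0, 0, 0]
R5 ← R5 + (1/7)·R2: [0, 0, 0]
Echelon form has 2 nonzero rows, so rank(P) = 2.

2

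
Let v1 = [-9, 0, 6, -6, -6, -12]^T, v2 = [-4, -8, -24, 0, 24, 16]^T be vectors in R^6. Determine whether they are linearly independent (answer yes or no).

yes

Form the matrix with these vectors as rows and row reduce.
R2 ← R2 − (4/9)·R1: [0, -8, -80/3, 8/3, 80/3, 64/3]
2 nonzero rows, so the 2 vectors span a space of dimension 2.
Since 2 = 2, the vectors are linearly independent.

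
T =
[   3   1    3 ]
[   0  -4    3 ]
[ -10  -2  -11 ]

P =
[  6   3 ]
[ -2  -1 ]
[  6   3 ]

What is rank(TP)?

First compute TP:
[[ 34,  17],
 [ 26,  13],
 [-122, -61]]
Now row reduce the product.
R2 ← R2 − (13/17)·R1: [0, 0]
R3 ← R3 + (61/17)·R1: [0, 0]
1 nonzero row, so rank(TP) = 1.

1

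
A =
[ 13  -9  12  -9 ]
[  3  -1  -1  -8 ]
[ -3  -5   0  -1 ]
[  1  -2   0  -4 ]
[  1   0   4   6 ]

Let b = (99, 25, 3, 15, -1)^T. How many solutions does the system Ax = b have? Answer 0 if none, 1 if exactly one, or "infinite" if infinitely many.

infinite

Row reduce the augmented matrix [A | b].
R2 ← R2 − (3/13)·R1: [0, 14/13, -49/13, -77/13, 28/13]
R3 ← R3 + (3/13)·R1: [0, -92/13, 36/13, -40/13, 336/13]
R4 ← R4 − (1/13)·R1: [0, -17/13, -12/13, -43/13, 96/13]
R5 ← R5 − (1/13)·R1: [0, 9/13, 40/13, 87/13, -112/13]
R3 ← R3 + (46/7)·R2: [0, 0, -22, -42, 40]
R4 ← R4 + (17/14)·R2: [0, 0, -11/2, -21/2, 10]
R5 ← R5 − (9/14)·R2: [0, 0, 11/2, 21/2, -10]
R4 ← R4 − (1/4)·R3: [0, 0, 0, 0, 0]
R5 ← R5 + (1/4)·R3: [0, 0, 0, 0, 0]
The echelon form has 3 nonzero rows, and every pivot lies in the first 4 columns, so rank(A) = rank([A|b]) = 3.
The system is consistent.
rank = 3 < 4 unknowns, so there are infinitely many solutions.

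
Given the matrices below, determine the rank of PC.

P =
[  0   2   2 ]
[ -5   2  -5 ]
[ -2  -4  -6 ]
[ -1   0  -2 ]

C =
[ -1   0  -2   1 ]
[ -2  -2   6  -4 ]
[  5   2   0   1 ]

First compute PC:
[[  6,   0,  12,  -6],
 [-24, -14,  22, -18],
 [-20,  -4, -20,   8],
 [ -9,  -4,   2,  -3]]
Now row reduce the product.
R2 ← R2 + (4)·R1: [0, -14, 70, -42]
R3 ← R3 + (10/3)·R1: [0, -4, 20, -12]
R4 ← R4 + (3/2)·R1: [0, -4, 20, -12]
R3 ← R3 − (2/7)·R2: [0, 0, 0, 0]
R4 ← R4 − (2/7)·R2: [0, 0, 0, 0]
2 nonzero rows, so rank(PC) = 2.

2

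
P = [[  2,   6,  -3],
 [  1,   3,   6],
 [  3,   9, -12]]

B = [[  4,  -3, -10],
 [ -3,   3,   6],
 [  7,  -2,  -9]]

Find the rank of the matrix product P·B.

2

First compute PB:
[[-31,  18,  43],
 [ 37,  -6, -46],
 [-99,  42, 132]]
Now row reduce the product.
R2 ← R2 + (37/31)·R1: [0, 480/31, 165/31]
R3 ← R3 − (99/31)·R1: [0, -480/31, -165/31]
R3 ← R3 + R2: [0, 0, 0]
2 nonzero rows, so rank(PB) = 2.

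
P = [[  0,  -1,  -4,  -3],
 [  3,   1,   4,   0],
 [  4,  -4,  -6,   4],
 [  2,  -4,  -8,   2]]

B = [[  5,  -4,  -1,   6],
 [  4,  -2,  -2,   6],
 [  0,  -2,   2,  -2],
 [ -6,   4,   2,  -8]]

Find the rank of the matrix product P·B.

First compute PB:
[[ 14,  -2, -12,  26],
 [ 19, -22,   3,  16],
 [-20,  20,   0, -20],
 [-18,  24,  -6, -12]]
Now row reduce the product.
R2 ← R2 − (19/14)·R1: [0, -135/7, 135/7, -135/7]
R3 ← R3 + (10/7)·R1: [0, 120/7, -120/7, 120/7]
R4 ← R4 + (9/7)·R1: [0, 150/7, -150/7, 150/7]
R3 ← R3 + (8/9)·R2: [0, 0, 0, 0]
R4 ← R4 + (10/9)·R2: [0, 0, 0, 0]
2 nonzero rows, so rank(PB) = 2.

2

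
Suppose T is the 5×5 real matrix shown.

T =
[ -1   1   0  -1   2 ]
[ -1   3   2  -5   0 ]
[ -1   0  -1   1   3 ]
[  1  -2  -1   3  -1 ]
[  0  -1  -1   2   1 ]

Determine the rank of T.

Row reduce to echelon form.
R2 ← R2 − R1: [0, 2, 2, -4, -2]
R3 ← R3 − R1: [0, -1, -1, 2, 1]
R4 ← R4 + R1: [0, -1, -1, 2, 1]
R3 ← R3 + (1/2)·R2: [0, 0, 0, 0, 0]
R4 ← R4 + (1/2)·R2: [0, 0, 0, 0, 0]
R5 ← R5 + (1/2)·R2: [0, 0, 0, 0, 0]
Echelon form has 2 nonzero rows, so rank(T) = 2.

2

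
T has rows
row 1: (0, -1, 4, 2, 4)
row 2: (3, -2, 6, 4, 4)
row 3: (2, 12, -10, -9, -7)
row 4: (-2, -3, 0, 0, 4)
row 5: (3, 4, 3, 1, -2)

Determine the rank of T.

5

Row reduce to echelon form.
Swap R1 ↔ R2
R3 ← R3 − (2/3)·R1: [0, 40/3, -14, -35/3, -29/3]
R4 ← R4 + (2/3)·R1: [0, -13/3, 4, 8/3, 20/3]
R5 ← R5 − R1: [0, 6, -3, -3, -6]
R3 ← R3 + (40/3)·R2: [0, 0, 118/3, 15, 131/3]
R4 ← R4 − (13/3)·R2: [0, 0, -40/3, -6, -32/3]
R5 ← R5 + (6)·R2: [0, 0, 21, 9, 18]
R4 ← R4 + (20/59)·R3: [0, 0, 0, -54/59, 244/59]
R5 ← R5 − (63/118)·R3: [0, 0, 0, 117/118, -627/118]
R5 ← R5 + (13/12)·R4: [0, 0, 0, 0, -5/6]
Echelon form has 5 nonzero rows, so rank(T) = 5.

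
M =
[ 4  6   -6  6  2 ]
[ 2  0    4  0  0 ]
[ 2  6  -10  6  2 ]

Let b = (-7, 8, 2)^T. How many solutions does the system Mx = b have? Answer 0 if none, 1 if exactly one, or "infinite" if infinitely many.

0

Row reduce the augmented matrix [M | b].
R2 ← R2 − (1/2)·R1: [0, -3, 7, -3, -1, 23/2]
R3 ← R3 − (1/2)·R1: [0, 3, -7, 3, 1, 11/2]
R3 ← R3 + R2: [0, 0, 0, 0, 0, 17]
The echelon form has 3 nonzero rows; the last pivot sits in the augmented column, so rank(M) = 2 but rank([M|b]) = 3.
Since the ranks differ, the system is inconsistent.
It has no solutions.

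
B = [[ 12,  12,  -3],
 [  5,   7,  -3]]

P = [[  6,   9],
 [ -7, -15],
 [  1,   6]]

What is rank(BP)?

First compute BP:
[[-15, -90],
 [-22, -78]]
Now row reduce the product.
R2 ← R2 − (22/15)·R1: [0, 54]
2 nonzero rows, so rank(BP) = 2.

2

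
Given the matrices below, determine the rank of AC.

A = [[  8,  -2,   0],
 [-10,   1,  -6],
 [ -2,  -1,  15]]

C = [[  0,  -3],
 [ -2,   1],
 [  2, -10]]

2

First compute AC:
[[  4, -26],
 [-14,  91],
 [ 32, -145]]
Now row reduce the product.
R2 ← R2 + (7/2)·R1: [0, 0]
R3 ← R3 − (8)·R1: [0, 63]
Swap R2 ↔ R3
2 nonzero rows, so rank(AC) = 2.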